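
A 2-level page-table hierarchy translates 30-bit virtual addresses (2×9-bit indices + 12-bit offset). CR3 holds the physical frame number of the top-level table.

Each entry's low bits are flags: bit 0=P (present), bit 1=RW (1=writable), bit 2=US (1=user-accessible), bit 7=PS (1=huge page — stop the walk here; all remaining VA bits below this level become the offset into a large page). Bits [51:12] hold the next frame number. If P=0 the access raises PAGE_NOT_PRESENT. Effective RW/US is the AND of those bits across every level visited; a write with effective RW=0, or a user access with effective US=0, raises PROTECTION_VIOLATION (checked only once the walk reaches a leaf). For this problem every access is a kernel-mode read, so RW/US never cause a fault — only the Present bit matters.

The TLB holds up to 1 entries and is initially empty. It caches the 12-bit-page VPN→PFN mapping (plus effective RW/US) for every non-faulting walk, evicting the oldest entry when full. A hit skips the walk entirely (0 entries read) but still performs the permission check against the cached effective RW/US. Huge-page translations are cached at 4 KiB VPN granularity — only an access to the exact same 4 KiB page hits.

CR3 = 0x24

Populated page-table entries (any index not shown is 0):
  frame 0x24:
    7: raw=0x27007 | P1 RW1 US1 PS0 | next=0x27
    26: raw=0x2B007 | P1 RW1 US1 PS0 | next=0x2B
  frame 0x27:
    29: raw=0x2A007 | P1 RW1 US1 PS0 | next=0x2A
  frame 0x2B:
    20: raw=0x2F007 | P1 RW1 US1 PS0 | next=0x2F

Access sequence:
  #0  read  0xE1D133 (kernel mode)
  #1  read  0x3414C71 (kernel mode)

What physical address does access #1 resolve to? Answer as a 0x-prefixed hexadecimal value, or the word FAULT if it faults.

Per-access translation:
#0 VA=0xE1D133 (r,kernel):
  [0] read 0x24 idx=7: raw=0x27007 flags P=1 W=1 U=1 S=0
  [1] read 0x27 idx=29: raw=0x2A007 flags P=1 W=1 U=1 S=0
  ⇒ phys 0x2A133  [2 reads]
#1 VA=0x3414C71 (r,kernel):
  [0] read 0x24 idx=26: raw=0x2B007 flags P=1 W=1 U=1 S=0
  [1] read 0x2B idx=20: raw=0x2F007 flags P=1 W=1 U=1 S=0
  ⇒ phys 0x2FC71  [2 reads]

Access #1 PA: 0x2FC71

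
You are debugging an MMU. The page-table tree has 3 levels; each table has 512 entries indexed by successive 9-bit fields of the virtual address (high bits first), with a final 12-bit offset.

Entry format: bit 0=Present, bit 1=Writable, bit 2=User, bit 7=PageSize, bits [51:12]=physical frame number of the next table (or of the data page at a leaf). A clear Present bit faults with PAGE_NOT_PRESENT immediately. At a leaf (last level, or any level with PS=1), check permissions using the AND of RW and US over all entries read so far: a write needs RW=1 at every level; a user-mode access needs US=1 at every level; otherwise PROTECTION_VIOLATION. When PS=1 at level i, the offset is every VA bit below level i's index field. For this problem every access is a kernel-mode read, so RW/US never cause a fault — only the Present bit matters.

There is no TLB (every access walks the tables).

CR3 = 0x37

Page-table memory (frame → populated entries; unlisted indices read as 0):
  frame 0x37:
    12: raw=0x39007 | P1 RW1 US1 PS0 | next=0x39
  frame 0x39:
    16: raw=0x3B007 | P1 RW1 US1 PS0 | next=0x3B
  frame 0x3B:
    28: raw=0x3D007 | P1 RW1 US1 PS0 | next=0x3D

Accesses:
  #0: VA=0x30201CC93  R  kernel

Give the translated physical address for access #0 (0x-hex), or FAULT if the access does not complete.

Per-access translation:
#0 VA=0x30201CC93 (r,kernel):
  [0] read 0x37 idx=12: raw=0x39007 flags P=1 W=1 U=1 S=0
  [1] read 0x39 idx=16: raw=0x3B007 flags P=1 W=1 U=1 S=0
  [2] read 0x3B idx=28: raw=0x3D007 flags P=1 W=1 U=1 S=0
  ✓ 0x3DC93  — 3 lookups

Access #0 PA: 0x3DC93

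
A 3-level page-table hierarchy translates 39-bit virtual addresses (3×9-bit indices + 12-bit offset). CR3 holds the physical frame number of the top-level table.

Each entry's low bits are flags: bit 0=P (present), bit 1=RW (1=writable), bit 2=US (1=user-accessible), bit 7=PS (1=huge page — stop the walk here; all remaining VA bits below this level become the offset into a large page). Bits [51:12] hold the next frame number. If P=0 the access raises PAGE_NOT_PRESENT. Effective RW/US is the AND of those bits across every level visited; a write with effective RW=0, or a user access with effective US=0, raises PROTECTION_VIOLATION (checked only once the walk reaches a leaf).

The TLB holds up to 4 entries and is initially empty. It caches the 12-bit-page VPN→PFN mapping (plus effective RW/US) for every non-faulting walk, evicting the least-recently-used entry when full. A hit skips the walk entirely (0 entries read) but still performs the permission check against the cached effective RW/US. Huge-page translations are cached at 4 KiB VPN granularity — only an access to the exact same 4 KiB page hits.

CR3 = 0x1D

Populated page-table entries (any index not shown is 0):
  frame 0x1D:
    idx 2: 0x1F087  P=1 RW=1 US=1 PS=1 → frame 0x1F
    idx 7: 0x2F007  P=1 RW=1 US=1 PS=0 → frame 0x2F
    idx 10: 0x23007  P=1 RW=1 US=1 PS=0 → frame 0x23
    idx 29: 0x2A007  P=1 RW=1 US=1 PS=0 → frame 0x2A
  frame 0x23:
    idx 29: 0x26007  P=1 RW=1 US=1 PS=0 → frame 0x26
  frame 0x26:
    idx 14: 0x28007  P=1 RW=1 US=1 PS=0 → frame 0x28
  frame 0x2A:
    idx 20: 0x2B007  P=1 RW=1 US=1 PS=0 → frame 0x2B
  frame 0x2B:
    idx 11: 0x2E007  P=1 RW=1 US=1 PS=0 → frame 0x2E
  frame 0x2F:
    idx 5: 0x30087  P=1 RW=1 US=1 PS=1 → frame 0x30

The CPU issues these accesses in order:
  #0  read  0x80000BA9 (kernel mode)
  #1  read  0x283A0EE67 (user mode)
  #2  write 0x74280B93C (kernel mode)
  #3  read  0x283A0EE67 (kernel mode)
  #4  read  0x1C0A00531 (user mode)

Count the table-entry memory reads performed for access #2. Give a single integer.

Walk each access:
#0 VA=0x80000BA9 (r,kernel):
  L0: frame=0x1D idx=2 entry=0x1F087 [P=1 RW=1 US=1 PS=1]
  → PA=0x1FBA9 (huge @L0)  (1 entries read)
#1 VA=0x283A0EE67 (r,user):
  L0: frame=0x1D idx=10 entry=0x23007 [P=1 RW=1 US=1 PS=0]
  L1: frame=0x23 idx=29 entry=0x26007 [P=1 RW=1 US=1 PS=0]
  L2: frame=0x26 idx=14 entry=0x28007 [P=1 RW=1 US=1 PS=0]
  → PA=0x28E67  (3 entries read)
#2 VA=0x74280B93C (w,kernel):
  L0: frame=0x1D idx=29 entry=0x2A007 [P=1 RW=1 US=1 PS=0]
  L1: frame=0x2A idx=20 entry=0x2B007 [P=1 RW=1 US=1 PS=0]
  L2: frame=0x2B idx=11 entry=0x2E007 [P=1 RW=1 US=1 PS=0]
  → PA=0x2E93C  (3 entries read)
#3 VA=0x283A0EE67 (r,kernel):
  TLB hit vpn=0x283A0E → PA=0x28E67
#4 VA=0x1C0A00531 (r,user):
  L0: frame=0x1D idx=7 entry=0x2F007 [P=1 RW=1 US=1 PS=0]
  L1: frame=0x2F idx=5 entry=0x30087 [P=1 RW=1 US=1 PS=1]
  → PA=0x30531 (huge @L1)  (2 entries read)

Entries read for #2: 3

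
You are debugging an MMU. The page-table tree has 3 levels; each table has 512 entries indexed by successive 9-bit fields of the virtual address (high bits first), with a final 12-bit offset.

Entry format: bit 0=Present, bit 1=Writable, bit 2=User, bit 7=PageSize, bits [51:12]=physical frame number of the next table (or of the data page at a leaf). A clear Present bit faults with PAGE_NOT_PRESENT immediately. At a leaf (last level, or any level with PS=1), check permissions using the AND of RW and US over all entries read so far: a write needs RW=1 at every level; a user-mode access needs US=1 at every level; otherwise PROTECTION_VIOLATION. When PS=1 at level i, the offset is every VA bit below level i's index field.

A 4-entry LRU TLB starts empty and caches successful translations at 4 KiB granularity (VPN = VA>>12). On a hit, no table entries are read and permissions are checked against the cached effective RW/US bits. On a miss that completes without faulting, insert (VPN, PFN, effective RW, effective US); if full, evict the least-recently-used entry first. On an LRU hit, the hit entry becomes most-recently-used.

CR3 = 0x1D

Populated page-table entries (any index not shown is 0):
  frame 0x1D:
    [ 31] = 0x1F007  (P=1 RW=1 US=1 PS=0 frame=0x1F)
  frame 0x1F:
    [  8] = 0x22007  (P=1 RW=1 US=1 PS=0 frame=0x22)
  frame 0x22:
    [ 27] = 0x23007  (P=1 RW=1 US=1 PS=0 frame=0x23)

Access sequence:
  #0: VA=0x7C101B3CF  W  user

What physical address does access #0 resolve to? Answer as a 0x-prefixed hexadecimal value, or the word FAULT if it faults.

Walk each access:
#0 VA=0x7C101B3CF (w,user):
  [0] read 0x1D idx=31: raw=0x1F007 flags P=1 W=1 U=1 S=0
  [1] read 0x1F idx=8: raw=0x22007 flags P=1 W=1 U=1 S=0
  [2] read 0x22 idx=27: raw=0x23007 flags P=1 W=1 U=1 S=0
  ⇒ phys 0x233CF  [3 reads]

Access #0 PA: 0x233CF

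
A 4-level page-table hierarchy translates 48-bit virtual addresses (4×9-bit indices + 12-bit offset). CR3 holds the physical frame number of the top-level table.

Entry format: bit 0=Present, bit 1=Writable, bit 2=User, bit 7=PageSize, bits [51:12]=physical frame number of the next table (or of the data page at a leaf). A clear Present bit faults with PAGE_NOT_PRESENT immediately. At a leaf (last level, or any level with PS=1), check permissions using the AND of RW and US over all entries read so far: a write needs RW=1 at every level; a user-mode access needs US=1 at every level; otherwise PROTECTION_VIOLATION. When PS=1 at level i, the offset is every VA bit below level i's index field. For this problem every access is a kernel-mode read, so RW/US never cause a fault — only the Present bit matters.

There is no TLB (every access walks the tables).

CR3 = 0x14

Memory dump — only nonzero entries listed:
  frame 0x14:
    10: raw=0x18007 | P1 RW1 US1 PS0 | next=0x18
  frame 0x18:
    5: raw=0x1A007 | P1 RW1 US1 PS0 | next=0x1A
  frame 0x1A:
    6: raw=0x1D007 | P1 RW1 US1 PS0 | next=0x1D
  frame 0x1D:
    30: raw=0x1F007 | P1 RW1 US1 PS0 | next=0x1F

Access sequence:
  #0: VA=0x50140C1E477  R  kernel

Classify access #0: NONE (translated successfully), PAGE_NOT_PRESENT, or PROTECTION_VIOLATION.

Per-access translation:
#0 VA=0x50140C1E477 (r,kernel):
  L0: frame=0x14 idx=10 entry=0x18007 [P=1 RW=1 US=1 PS=0]
  L1: frame=0x18 idx=5 entry=0x1A007 [P=1 RW=1 US=1 PS=0]
  L2: frame=0x1A idx=6 entry=0x1D007 [P=1 RW=1 US=1 PS=0]
  L3: frame=0x1D idx=30 entry=0x1F007 [P=1 RW=1 US=1 PS=0]
  ✓ 0x1F477  — 4 lookups

Access #0 fault: NONE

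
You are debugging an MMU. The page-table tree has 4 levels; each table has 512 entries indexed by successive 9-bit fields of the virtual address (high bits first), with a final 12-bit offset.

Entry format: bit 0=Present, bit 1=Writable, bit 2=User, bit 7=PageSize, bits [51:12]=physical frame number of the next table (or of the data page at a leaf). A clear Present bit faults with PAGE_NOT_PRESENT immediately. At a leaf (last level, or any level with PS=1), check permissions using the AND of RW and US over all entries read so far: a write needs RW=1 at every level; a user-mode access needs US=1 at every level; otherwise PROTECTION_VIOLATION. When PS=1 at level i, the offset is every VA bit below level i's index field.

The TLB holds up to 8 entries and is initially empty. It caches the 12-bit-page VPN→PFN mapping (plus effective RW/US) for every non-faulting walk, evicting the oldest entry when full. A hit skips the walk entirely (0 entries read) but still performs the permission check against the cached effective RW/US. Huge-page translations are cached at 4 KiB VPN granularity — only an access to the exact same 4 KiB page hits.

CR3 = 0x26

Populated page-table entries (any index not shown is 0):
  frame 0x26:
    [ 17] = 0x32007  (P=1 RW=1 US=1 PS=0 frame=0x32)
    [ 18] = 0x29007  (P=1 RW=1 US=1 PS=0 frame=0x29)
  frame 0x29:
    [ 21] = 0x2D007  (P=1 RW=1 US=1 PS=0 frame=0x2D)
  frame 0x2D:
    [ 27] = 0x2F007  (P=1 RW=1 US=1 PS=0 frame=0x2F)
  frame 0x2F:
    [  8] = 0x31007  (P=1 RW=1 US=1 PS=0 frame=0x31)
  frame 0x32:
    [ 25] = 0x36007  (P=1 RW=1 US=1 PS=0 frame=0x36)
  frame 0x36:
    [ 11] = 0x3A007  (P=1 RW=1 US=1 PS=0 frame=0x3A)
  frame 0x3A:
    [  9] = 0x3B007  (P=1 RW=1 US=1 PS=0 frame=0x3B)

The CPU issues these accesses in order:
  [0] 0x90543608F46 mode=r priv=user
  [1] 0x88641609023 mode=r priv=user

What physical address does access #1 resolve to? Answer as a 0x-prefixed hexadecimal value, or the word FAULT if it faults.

Per-access translation:
#0 VA=0x90543608F46 (r,user):
  lvl0: tbl 0x26, slot 18 ⇒ 0x29007 (P1/RW1/US1/PS0)
  lvl1: tbl 0x29, slot 21 ⇒ 0x2D007 (P1/RW1/US1/PS0)
  lvl2: tbl 0x2D, slot 27 ⇒ 0x2F007 (P1/RW1/US1/PS0)
  lvl3: tbl 0x2F, slot 8 ⇒ 0x31007 (P1/RW1/US1/PS0)
  → PA=0x31F46  (4 entries read)
#1 VA=0x88641609023 (r,user):
  lvl0: tbl 0x26, slot 17 ⇒ 0x32007 (P1/RW1/US1/PS0)
  lvl1: tbl 0x32, slot 25 ⇒ 0x36007 (P1/RW1/US1/PS0)
  lvl2: tbl 0x36, slot 11 ⇒ 0x3A007 (P1/RW1/US1/PS0)
  lvl3: tbl 0x3A, slot 9 ⇒ 0x3B007 (P1/RW1/US1/PS0)
  → PA=0x3B023  (4 entries read)

Access #1 PA: 0x3B023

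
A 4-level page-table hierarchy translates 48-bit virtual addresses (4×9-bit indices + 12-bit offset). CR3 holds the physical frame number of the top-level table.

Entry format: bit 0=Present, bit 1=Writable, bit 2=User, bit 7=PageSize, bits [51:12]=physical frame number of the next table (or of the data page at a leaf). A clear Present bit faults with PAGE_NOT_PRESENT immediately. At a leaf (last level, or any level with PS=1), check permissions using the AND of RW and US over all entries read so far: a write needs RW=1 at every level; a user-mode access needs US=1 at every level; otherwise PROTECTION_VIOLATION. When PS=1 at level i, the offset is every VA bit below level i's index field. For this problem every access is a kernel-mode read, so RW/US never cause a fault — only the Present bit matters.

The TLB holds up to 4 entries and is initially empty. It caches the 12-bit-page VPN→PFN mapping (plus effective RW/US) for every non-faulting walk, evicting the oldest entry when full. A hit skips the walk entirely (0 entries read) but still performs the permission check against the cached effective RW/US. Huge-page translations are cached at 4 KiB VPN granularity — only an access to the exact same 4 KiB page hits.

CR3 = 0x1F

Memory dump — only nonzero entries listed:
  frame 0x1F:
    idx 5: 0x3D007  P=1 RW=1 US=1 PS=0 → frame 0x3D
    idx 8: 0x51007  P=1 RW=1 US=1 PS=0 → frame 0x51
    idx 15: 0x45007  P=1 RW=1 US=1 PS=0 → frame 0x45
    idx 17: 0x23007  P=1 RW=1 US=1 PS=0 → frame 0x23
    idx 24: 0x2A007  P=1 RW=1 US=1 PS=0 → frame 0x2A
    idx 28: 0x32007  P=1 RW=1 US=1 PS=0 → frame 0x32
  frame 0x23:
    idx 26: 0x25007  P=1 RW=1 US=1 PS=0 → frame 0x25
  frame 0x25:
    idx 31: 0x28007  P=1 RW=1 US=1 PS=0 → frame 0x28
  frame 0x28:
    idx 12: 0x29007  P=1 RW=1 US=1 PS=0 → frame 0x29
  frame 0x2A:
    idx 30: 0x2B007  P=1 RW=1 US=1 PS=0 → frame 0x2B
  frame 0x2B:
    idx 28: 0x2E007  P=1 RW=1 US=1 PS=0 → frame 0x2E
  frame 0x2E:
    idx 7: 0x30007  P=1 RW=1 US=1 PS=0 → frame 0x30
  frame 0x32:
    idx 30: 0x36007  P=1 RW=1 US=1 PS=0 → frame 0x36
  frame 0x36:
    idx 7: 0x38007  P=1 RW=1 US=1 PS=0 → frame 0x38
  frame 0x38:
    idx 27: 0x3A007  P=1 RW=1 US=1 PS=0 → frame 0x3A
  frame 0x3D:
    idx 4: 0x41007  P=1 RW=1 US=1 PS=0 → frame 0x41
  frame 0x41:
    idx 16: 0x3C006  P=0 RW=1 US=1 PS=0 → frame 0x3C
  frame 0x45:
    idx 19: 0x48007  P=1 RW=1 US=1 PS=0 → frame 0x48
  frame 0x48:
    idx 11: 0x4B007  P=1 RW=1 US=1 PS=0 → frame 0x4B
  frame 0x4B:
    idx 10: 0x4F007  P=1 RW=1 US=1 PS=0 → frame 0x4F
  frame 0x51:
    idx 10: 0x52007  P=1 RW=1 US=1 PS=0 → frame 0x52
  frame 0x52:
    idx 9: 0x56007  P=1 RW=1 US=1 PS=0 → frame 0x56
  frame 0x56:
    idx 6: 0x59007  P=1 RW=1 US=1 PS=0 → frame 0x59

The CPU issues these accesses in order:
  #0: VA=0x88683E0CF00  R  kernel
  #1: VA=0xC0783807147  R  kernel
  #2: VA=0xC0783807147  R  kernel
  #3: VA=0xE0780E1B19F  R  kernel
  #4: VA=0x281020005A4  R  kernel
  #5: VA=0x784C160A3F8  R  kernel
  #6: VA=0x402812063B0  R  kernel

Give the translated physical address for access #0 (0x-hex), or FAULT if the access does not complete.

Walk each access:
#0 VA=0x88683E0CF00 (r,kernel):
  [0] read 0x1F idx=17: raw=0x23007 flags P=1 W=1 U=1 S=0
  [1] read 0x23 idx=26: raw=0x25007 flags P=1 W=1 U=1 S=0
  [2] read 0x25 idx=31: raw=0x28007 flags P=1 W=1 U=1 S=0
  [3] read 0x28 idx=12: raw=0x29007 flags P=1 W=1 U=1 S=0
  ✓ 0x29F00  — 4 lookups
#1 VA=0xC0783807147 (r,kernel):
  [0] read 0x1F idx=24: raw=0x2A007 flags P=1 W=1 U=1 S=0
  [1] read 0x2A idx=30: raw=0x2B007 flags P=1 W=1 U=1 S=0
  [2] read 0x2B idx=28: raw=0x2E007 flags P=1 W=1 U=1 S=0
  [3] read 0x2E idx=7: raw=0x30007 flags P=1 W=1 U=1 S=0
  ✓ 0x30147  — 4 lookups
#2 VA=0xC0783807147 (r,kernel):
  TLB hit vpn=0xC0783807 → PA=0x30147
#3 VA=0xE0780E1B19F (r,kernel):
  [0] read 0x1F idx=28: raw=0x32007 flags P=1 W=1 U=1 S=0
  [1] read 0x32 idx=30: raw=0x36007 flags P=1 W=1 U=1 S=0
  [2] read 0x36 idx=7: raw=0x38007 flags P=1 W=1 U=1 S=0
  [3] read 0x38 idx=27: raw=0x3A007 flags P=1 W=1 U=1 S=0
  ✓ 0x3A19F  — 4 lookups
#4 VA=0x281020005A4 (r,kernel):
  [0] read 0x1F idx=5: raw=0x3D007 flags P=1 W=1 U=1 S=0
  [1] read 0x3D idx=4: raw=0x41007 flags P=1 W=1 U=1 S=0
  [2] read 0x41 idx=16: raw=0x3C006 flags P=0 W=1 U=1 S=0
  → PAGE_NOT_PRESENT  (3 entries read)
#5 VA=0x784C160A3F8 (r,kernel):
  [0] read 0x1F idx=15: raw=0x45007 flags P=1 W=1 U=1 S=0
  [1] read 0x45 idx=19: raw=0x48007 flags P=1 W=1 U=1 S=0
  [2] read 0x48 idx=11: raw=0x4B007 flags P=1 W=1 U=1 S=0
  [3] read 0x4B idx=10: raw=0x4F007 flags P=1 W=1 U=1 S=0
  ✓ 0x4F3F8  — 4 lookups
#6 VA=0x402812063B0 (r,kernel):
  [0] read 0x1F idx=8: raw=0x51007 flags P=1 W=1 U=1 S=0
  [1] read 0x51 idx=10: raw=0x52007 flags P=1 W=1 U=1 S=0
  [2] read 0x52 idx=9: raw=0x56007 flags P=1 W=1 U=1 S=0
  [3] read 0x56 idx=6: raw=0x59007 flags P=1 W=1 U=1 S=0
  ✓ 0x593B0  — 4 lookups

Access #0 PA: 0x29F00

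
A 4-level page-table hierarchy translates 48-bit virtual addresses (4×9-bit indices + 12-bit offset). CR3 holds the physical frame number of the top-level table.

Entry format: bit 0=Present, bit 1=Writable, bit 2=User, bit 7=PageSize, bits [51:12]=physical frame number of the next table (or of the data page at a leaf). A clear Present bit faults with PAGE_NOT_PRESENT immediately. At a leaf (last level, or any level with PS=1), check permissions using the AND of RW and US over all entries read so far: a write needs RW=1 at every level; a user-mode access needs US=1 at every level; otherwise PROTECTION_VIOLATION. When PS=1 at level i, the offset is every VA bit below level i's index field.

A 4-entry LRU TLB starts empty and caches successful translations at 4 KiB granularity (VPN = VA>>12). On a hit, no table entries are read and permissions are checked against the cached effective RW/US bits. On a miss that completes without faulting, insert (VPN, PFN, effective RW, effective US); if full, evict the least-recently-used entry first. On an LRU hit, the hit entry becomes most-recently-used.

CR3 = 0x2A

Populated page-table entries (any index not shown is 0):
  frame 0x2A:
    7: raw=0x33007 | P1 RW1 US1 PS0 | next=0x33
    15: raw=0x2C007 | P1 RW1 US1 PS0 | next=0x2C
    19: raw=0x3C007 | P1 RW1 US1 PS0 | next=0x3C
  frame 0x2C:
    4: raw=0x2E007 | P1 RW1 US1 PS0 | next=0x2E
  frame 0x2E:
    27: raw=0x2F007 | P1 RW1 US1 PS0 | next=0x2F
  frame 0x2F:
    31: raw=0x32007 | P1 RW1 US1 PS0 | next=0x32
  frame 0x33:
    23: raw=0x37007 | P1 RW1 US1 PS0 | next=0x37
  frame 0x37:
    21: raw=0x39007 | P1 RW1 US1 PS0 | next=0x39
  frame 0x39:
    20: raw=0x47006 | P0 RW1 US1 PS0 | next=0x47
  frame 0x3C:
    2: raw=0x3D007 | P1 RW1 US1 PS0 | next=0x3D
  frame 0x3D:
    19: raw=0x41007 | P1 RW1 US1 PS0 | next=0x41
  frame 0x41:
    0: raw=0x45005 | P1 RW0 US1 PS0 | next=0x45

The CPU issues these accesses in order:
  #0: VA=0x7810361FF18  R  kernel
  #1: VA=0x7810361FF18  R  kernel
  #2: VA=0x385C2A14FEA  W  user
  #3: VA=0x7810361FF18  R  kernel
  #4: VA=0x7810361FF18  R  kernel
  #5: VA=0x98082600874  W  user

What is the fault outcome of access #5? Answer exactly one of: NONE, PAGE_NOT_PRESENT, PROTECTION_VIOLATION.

Per-access translation:
#0 VA=0x7810361FF18 (r,kernel):
  lvl0: tbl 0x2A, slot 15 ⇒ 0x2C007 (P1/RW1/US1/PS0)
  lvl1: tbl 0x2C, slot 4 ⇒ 0x2E007 (P1/RW1/US1/PS0)
  lvl2: tbl 0x2E, slot 27 ⇒ 0x2F007 (P1/RW1/US1/PS0)
  lvl3: tbl 0x2F, slot 31 ⇒ 0x32007 (P1/RW1/US1/PS0)
  ⇒ phys 0x32F18  [4 reads]
#1 VA=0x7810361FF18 (r,kernel):
  TLB hit vpn=0x7810361F → PA=0x32F18
#2 VA=0x385C2A14FEA (w,user):
  lvl0: tbl 0x2A, slot 7 ⇒ 0x33007 (P1/RW1/US1/PS0)
  lvl1: tbl 0x33, slot 23 ⇒ 0x37007 (P1/RW1/US1/PS0)
  lvl2: tbl 0x37, slot 21 ⇒ 0x39007 (P1/RW1/US1/PS0)
  lvl3: tbl 0x39, slot 20 ⇒ 0x47006 (P0/RW1/US1/PS0)
  → PAGE_NOT_PRESENT  (4 entries read)
#3 VA=0x7810361FF18 (r,kernel):
  TLB hit vpn=0x7810361F → PA=0x32F18
#4 VA=0x7810361FF18 (r,kernel):
  TLB hit vpn=0x7810361F → PA=0x32F18
#5 VA=0x98082600874 (w,user):
  lvl0: tbl 0x2A, slot 19 ⇒ 0x3C007 (P1/RW1/US1/PS0)
  lvl1: tbl 0x3C, slot 2 ⇒ 0x3D007 (P1/RW1/US1/PS0)
  lvl2: tbl 0x3D, slot 19 ⇒ 0x41007 (P1/RW1/US1/PS0)
  lvl3: tbl 0x41, slot 0 ⇒ 0x45005 (P1/RW0/US1/PS0)
  → PROTECTION_VIOLATION  (4 entries read)

Access #5 fault: PROTECTION_VIOLATION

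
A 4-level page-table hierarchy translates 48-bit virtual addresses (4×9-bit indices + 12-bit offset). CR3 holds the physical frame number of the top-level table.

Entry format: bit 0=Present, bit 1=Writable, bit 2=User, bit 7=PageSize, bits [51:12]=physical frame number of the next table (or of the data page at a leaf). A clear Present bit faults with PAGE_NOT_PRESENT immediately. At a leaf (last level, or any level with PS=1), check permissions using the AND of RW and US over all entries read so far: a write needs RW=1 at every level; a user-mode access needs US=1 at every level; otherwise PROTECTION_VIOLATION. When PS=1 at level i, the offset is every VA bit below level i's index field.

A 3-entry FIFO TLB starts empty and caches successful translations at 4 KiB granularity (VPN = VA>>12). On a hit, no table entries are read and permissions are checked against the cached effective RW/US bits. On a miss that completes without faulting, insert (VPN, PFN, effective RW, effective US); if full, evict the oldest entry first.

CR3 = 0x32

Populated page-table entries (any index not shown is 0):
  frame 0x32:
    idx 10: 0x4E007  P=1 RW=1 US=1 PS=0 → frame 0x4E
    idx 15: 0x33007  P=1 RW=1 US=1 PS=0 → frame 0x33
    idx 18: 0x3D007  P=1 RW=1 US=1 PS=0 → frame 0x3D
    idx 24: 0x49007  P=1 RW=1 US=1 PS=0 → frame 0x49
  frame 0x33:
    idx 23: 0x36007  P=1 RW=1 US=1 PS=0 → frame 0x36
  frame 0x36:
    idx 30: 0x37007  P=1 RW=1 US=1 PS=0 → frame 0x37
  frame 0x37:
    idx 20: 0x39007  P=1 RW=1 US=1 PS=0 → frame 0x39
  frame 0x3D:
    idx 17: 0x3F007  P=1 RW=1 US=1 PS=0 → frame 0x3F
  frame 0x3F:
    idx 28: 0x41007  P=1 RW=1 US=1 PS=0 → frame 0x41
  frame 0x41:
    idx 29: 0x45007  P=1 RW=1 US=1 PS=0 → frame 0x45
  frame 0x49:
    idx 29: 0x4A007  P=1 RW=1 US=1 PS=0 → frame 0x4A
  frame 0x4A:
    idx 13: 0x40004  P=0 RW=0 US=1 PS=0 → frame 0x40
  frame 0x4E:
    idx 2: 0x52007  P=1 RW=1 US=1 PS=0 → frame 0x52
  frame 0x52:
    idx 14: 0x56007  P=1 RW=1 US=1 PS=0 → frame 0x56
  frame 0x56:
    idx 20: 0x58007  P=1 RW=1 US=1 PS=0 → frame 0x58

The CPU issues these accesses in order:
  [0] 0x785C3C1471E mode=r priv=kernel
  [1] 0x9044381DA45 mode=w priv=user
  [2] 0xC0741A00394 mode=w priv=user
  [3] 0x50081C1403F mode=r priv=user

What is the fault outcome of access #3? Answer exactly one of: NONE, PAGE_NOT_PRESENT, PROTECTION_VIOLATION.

Walk each access:
#0 VA=0x785C3C1471E (r,kernel):
  L0: frame=0x32 idx=15 entry=0x33007 [P=1 RW=1 US=1 PS=0]
  L1: frame=0x33 idx=23 entry=0x36007 [P=1 RW=1 US=1 PS=0]
  L2: frame=0x36 idx=30 entry=0x37007 [P=1 RW=1 US=1 PS=0]
  L3: frame=0x37 idx=20 entry=0x39007 [P=1 RW=1 US=1 PS=0]
  → PA=0x3971E  (4 entries read)
#1 VA=0x9044381DA45 (w,user):
  L0: frame=0x32 idx=18 entry=0x3D007 [P=1 RW=1 US=1 PS=0]
  L1: frame=0x3D idx=17 entry=0x3F007 [P=1 RW=1 US=1 PS=0]
  L2: frame=0x3F idx=28 entry=0x41007 [P=1 RW=1 US=1 PS=0]
  L3: frame=0x41 idx=29 entry=0x45007 [P=1 RW=1 US=1 PS=0]
  → PA=0x45A45  (4 entries read)
#2 VA=0xC0741A00394 (w,user):
  L0: frame=0x32 idx=24 entry=0x49007 [P=1 RW=1 US=1 PS=0]
  L1: frame=0x49 idx=29 entry=0x4A007 [P=1 RW=1 US=1 PS=0]
  L2: frame=0x4A idx=13 entry=0x40004 [P=0 RW=0 US=1 PS=0]
  ✗ PAGE_NOT_PRESENT  [3 reads]
#3 VA=0x50081C1403F (r,user):
  L0: frame=0x32 idx=10 entry=0x4E007 [P=1 RW=1 US=1 PS=0]
  L1: frame=0x4E idx=2 entry=0x52007 [P=1 RW=1 US=1 PS=0]
  L2: frame=0x52 idx=14 entry=0x56007 [P=1 RW=1 US=1 PS=0]
  L3: frame=0x56 idx=20 entry=0x58007 [P=1 RW=1 US=1 PS=0]
  → PA=0x5803F  (4 entries read)

Access #3 fault: NONE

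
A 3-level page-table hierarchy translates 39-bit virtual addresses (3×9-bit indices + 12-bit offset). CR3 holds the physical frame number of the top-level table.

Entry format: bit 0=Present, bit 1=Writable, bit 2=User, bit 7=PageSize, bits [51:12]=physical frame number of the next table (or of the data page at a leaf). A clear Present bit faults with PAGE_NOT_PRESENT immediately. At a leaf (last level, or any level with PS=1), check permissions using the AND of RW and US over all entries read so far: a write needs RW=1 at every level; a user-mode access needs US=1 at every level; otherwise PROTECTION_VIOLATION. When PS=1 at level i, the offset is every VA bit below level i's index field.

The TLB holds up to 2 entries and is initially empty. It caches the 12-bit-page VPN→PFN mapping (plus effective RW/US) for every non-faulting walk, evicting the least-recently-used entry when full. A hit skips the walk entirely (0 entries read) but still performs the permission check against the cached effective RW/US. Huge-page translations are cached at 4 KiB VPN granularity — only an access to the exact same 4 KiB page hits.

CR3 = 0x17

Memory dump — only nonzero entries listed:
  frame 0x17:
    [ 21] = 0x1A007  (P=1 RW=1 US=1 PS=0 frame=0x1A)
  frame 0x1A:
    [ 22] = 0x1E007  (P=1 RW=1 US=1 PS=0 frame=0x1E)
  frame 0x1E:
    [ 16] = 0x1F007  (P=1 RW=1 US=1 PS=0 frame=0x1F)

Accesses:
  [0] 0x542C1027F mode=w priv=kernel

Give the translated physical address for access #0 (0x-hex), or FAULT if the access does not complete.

Per-access translation:
#0 VA=0x542C1027F (w,kernel):
  L0 @0x17[21] → 0x1A007  P=1,RW=1,US=1,PS=0
  L1 @0x1A[22] → 0x1E007  P=1,RW=1,US=1,PS=0
  L2 @0x1E[16] → 0x1F007  P=1,RW=1,US=1,PS=0
  ⇒ phys 0x1F27F  [3 reads]

Access #0 PA: 0x1F27F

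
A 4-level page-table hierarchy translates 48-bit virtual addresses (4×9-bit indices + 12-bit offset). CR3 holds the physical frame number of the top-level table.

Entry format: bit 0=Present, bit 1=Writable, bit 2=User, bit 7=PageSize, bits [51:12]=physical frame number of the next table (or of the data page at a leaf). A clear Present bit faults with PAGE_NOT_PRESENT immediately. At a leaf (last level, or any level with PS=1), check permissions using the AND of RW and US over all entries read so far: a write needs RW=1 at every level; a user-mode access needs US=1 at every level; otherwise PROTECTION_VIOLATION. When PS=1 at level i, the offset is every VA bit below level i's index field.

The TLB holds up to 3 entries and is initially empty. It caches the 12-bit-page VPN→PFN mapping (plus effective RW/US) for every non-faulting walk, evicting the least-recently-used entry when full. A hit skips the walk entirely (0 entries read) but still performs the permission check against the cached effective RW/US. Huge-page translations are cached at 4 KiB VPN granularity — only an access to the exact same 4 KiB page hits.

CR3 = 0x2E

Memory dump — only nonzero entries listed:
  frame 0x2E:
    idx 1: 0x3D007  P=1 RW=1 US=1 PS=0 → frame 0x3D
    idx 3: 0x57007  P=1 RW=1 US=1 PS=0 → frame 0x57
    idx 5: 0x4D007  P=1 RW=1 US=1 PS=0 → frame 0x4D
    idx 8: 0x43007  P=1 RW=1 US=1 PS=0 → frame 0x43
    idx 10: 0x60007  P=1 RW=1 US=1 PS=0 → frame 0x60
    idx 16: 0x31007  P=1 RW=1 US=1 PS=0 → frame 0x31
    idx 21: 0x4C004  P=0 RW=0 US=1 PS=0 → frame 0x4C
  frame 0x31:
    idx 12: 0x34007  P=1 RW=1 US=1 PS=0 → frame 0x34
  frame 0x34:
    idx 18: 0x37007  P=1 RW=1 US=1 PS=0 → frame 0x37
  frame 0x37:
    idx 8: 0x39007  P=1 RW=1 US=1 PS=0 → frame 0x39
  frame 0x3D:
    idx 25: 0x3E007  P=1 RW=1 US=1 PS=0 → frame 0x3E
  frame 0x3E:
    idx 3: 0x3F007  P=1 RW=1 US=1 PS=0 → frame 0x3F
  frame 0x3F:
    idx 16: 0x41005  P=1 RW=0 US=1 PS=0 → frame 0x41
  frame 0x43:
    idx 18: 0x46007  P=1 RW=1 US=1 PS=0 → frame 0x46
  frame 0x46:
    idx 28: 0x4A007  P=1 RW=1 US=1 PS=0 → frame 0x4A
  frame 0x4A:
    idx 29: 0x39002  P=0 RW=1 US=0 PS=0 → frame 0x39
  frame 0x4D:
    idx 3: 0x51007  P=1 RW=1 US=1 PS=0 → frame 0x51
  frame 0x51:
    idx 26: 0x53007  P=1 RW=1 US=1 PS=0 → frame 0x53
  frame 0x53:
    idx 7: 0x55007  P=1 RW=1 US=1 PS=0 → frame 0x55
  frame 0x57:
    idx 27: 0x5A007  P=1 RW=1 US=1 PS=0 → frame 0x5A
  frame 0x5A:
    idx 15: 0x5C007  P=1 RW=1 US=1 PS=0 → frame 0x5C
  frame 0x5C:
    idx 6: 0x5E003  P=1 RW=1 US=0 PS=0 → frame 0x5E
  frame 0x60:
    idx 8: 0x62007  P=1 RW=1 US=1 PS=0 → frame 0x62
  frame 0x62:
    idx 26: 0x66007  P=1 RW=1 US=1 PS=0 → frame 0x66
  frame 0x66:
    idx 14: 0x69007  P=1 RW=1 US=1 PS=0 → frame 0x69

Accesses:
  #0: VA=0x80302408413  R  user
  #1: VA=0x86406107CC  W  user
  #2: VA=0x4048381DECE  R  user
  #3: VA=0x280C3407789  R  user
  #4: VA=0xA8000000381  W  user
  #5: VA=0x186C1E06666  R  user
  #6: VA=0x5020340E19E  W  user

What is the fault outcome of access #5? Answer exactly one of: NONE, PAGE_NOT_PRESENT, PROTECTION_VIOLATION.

Per-access translation:
#0 VA=0x80302408413 (r,user):
  L0 @0x2E[16] → 0x31007  P=1,RW=1,US=1,PS=0
  L1 @0x31[12] → 0x34007  P=1,RW=1,US=1,PS=0
  L2 @0x34[18] → 0x37007  P=1,RW=1,US=1,PS=0
  L3 @0x37[8] → 0x39007  P=1,RW=1,US=1,PS=0
  ⇒ phys 0x39413  [4 reads]
#1 VA=0x86406107CC (w,user):
  L0 @0x2E[1] → 0x3D007  P=1,RW=1,US=1,PS=0
  L1 @0x3D[25] → 0x3E007  P=1,RW=1,US=1,PS=0
  L2 @0x3E[3] → 0x3F007  P=1,RW=1,US=1,PS=0
  L3 @0x3F[16] → 0x41005  P=1,RW=0,US=1,PS=0
  ✗ PROTECTION_VIOLATION  [4 reads]
#2 VA=0x4048381DECE (r,user):
  L0 @0x2E[8] → 0x43007  P=1,RW=1,US=1,PS=0
  L1 @0x43[18] → 0x46007  P=1,RW=1,US=1,PS=0
  L2 @0x46[28] → 0x4A007  P=1,RW=1,US=1,PS=0
  L3 @0x4A[29] → 0x39002  P=0,RW=1,US=0,PS=0
  ✗ PAGE_NOT_PRESENT  [4 reads]
#3 VA=0x280C3407789 (r,user):
  L0 @0x2E[5] → 0x4D007  P=1,RW=1,US=1,PS=0
  L1 @0x4D[3] → 0x51007  P=1,RW=1,US=1,PS=0
  L2 @0x51[26] → 0x53007  P=1,RW=1,US=1,PS=0
  L3 @0x53[7] → 0x55007  P=1,RW=1,US=1,PS=0
  ⇒ phys 0x55789  [4 reads]
#4 VA=0xA8000000381 (w,user):
  L0 @0x2E[21] → 0x4C004  P=0,RW=0,US=1,PS=0
  ✗ PAGE_NOT_PRESENT  [1 reads]
#5 VA=0x186C1E06666 (r,user):
  L0 @0x2E[3] → 0x57007  P=1,RW=1,US=1,PS=0
  L1 @0x57[27] → 0x5A007  P=1,RW=1,US=1,PS=0
  L2 @0x5A[15] → 0x5C007  P=1,RW=1,US=1,PS=0
  L3 @0x5C[6] → 0x5E003  P=1,RW=1,US=0,PS=0
  ✗ PROTECTION_VIOLATION  [4 reads]
#6 VA=0x5020340E19E (w,user):
  L0 @0x2E[10] → 0x60007  P=1,RW=1,US=1,PS=0
  L1 @0x60[8] → 0x62007  P=1,RW=1,US=1,PS=0
  L2 @0x62[26] → 0x66007  P=1,RW=1,US=1,PS=0
  L3 @0x66[14] → 0x69007  P=1,RW=1,US=1,PS=0
  ⇒ phys 0x6919E  [4 reads]

Access #5 fault: PROTECTION_VIOLATION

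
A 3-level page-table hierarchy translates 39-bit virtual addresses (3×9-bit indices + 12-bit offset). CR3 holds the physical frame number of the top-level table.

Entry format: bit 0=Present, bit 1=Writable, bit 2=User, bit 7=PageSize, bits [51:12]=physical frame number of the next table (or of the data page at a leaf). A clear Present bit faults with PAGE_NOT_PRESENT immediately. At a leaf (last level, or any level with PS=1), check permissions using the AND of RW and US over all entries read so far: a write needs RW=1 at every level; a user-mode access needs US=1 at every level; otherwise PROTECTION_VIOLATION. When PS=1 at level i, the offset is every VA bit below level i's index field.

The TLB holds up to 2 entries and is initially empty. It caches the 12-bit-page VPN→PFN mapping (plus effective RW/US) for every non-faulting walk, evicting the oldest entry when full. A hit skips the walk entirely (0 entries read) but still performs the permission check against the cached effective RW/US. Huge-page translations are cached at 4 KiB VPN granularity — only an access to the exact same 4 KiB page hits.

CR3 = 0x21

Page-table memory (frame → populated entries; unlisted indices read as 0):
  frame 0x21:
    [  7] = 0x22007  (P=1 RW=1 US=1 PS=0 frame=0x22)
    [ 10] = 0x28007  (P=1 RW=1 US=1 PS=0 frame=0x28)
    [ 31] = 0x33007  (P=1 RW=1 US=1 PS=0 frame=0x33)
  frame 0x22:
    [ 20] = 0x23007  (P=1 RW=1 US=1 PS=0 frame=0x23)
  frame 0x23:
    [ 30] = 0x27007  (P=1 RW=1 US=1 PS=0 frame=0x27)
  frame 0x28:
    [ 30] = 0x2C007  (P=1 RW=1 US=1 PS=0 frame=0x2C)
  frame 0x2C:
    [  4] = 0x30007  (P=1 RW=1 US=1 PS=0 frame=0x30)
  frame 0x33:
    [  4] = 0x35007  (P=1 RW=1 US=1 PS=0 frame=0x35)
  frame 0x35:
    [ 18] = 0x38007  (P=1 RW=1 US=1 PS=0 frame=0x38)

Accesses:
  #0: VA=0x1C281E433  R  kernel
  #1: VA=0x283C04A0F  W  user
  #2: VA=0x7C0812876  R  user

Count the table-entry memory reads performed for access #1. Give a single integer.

Trace:
#0 VA=0x1C281E433 (r,kernel):
  lvl0: tbl 0x21, slot 7 ⇒ 0x22007 (P1/RW1/US1/PS0)
  lvl1: tbl 0x22, slot 20 ⇒ 0x23007 (P1/RW1/US1/PS0)
  lvl2: tbl 0x23, slot 30 ⇒ 0x27007 (P1/RW1/US1/PS0)
  ✓ 0x27433  — 3 lookups
#1 VA=0x283C04A0F (w,user):
  lvl0: tbl 0x21, slot 10 ⇒ 0x28007 (P1/RW1/US1/PS0)
  lvl1: tbl 0x28, slot 30 ⇒ 0x2C007 (P1/RW1/US1/PS0)
  lvl2: tbl 0x2C, slot 4 ⇒ 0x30007 (P1/RW1/US1/PS0)
  ✓ 0x30A0F  — 3 lookups
#2 VA=0x7C0812876 (r,user):
  lvl0: tbl 0x21, slot 31 ⇒ 0x33007 (P1/RW1/US1/PS0)
  lvl1: tbl 0x33, slot 4 ⇒ 0x35007 (P1/RW1/US1/PS0)
  lvl2: tbl 0x35, slot 18 ⇒ 0x38007 (P1/RW1/US1/PS0)
  ✓ 0x38876  — 3 lookups

Entries read for #1: 3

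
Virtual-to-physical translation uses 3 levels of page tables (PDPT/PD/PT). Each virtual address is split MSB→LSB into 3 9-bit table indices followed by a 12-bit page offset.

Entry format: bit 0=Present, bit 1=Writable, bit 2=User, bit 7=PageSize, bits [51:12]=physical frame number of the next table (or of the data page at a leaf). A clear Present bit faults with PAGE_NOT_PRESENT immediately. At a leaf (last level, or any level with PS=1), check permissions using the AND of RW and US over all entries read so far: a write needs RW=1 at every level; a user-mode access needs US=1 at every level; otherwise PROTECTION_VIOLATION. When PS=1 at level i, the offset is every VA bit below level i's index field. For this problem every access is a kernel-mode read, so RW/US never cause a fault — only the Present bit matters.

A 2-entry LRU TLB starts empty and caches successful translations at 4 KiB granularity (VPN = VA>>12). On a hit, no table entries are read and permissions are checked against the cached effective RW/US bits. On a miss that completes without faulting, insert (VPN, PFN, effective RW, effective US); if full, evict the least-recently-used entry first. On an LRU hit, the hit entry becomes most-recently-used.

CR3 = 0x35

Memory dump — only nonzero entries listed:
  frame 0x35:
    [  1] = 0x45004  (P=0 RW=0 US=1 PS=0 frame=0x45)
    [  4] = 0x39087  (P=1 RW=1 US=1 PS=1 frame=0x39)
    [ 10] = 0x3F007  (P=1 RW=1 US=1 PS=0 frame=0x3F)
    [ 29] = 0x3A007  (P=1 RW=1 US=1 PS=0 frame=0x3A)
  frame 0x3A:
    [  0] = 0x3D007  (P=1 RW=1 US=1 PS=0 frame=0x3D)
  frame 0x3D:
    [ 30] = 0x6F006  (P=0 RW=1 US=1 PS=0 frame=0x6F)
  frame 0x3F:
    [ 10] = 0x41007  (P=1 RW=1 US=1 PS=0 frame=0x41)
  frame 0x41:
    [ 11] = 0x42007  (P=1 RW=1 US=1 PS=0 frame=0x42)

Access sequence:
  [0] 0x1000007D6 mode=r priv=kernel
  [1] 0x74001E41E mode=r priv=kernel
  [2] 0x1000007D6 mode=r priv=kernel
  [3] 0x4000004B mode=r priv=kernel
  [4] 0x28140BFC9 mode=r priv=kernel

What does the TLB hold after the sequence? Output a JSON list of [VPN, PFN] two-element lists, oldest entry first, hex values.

Walk each access:
#0 VA=0x1000007D6 (r,kernel):
  L0 @0x35[4] → 0x39087  P=1,RW=1,US=1,PS=1
  → PA=0x397D6 (huge @L0)  (1 entries read)
#1 VA=0x74001E41E (r,kernel):
  L0 @0x35[29] → 0x3A007  P=1,RW=1,US=1,PS=0
  L1 @0x3A[0] → 0x3D007  P=1,RW=1,US=1,PS=0
  L2 @0x3D[30] → 0x6F006  P=0,RW=1,US=1,PS=0
  → PAGE_NOT_PRESENT  (3 entries read)
#2 VA=0x1000007D6 (r,kernel):
  TLB hit vpn=0x100000 → PA=0x397D6
#3 VA=0x4000004B (r,kernel):
  L0 @0x35[1] → 0x45004  P=0,RW=0,US=1,PS=0
  → PAGE_NOT_PRESENT  (1 entries read)
#4 VA=0x28140BFC9 (r,kernel):
  L0 @0x35[10] → 0x3F007  P=1,RW=1,US=1,PS=0
  L1 @0x3F[10] → 0x41007  P=1,RW=1,US=1,PS=0
  L2 @0x41[11] → 0x42007  P=1,RW=1,US=1,PS=0
  → PA=0x42FC9  (3 entries read)

TLB: [["0x100000", "0x39"], ["0x28140B", "0x42"]]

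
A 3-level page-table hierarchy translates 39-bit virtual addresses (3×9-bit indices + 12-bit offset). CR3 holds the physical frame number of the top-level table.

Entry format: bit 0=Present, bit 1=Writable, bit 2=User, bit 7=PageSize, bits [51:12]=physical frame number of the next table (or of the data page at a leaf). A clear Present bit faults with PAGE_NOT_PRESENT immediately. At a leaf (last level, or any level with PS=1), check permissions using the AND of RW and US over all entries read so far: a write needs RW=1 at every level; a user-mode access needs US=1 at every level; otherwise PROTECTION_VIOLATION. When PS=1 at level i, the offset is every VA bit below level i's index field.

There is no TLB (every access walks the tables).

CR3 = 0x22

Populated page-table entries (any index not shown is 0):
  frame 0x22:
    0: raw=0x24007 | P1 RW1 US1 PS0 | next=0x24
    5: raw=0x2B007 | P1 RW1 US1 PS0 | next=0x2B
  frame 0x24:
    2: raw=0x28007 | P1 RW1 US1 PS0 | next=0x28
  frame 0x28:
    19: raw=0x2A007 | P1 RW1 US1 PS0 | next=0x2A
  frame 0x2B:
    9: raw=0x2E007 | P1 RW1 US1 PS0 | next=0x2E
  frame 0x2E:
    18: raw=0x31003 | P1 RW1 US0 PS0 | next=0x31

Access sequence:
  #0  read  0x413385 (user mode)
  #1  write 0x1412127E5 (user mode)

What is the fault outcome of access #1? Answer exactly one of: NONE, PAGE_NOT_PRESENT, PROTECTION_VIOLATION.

Walk each access:
#0 VA=0x413385 (r,user):
  L0 @0x22[0] → 0x24007  P=1,RW=1,US=1,PS=0
  L1 @0x24[2] → 0x28007  P=1,RW=1,US=1,PS=0
  L2 @0x28[19] → 0x2A007  P=1,RW=1,US=1,PS=0
  → PA=0x2A385  (3 entries read)
#1 VA=0x1412127E5 (w,user):
  L0 @0x22[5] → 0x2B007  P=1,RW=1,US=1,PS=0
  L1 @0x2B[9] → 0x2E007  P=1,RW=1,US=1,PS=0
  L2 @0x2E[18] → 0x31003  P=1,RW=1,US=0,PS=0
  ✗ PROTECTION_VIOLATION  [3 reads]

Access #1 fault: PROTECTION_VIOLATION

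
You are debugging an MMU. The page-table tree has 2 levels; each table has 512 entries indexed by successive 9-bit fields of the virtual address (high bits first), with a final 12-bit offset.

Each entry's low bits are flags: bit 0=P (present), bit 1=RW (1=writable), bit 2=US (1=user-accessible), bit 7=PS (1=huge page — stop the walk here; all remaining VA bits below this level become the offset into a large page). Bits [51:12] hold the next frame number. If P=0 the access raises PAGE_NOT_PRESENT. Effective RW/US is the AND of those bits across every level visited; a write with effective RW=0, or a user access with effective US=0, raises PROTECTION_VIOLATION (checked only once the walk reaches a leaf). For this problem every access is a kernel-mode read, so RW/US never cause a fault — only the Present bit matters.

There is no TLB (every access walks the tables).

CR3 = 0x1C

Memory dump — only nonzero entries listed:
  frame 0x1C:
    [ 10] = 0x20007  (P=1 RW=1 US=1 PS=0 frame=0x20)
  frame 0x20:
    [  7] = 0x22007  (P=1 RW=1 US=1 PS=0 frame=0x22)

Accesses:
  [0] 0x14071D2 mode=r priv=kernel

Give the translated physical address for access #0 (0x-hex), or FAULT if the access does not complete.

Walk each access:
#0 VA=0x14071D2 (r,kernel):
  L0: frame=0x1C idx=10 entry=0x20007 [P=1 RW=1 US=1 PS=0]
  L1: frame=0x20 idx=7 entry=0x22007 [P=1 RW=1 US=1 PS=0]
  ⇒ phys 0x221D2  [2 reads]

Access #0 PA: 0x221D2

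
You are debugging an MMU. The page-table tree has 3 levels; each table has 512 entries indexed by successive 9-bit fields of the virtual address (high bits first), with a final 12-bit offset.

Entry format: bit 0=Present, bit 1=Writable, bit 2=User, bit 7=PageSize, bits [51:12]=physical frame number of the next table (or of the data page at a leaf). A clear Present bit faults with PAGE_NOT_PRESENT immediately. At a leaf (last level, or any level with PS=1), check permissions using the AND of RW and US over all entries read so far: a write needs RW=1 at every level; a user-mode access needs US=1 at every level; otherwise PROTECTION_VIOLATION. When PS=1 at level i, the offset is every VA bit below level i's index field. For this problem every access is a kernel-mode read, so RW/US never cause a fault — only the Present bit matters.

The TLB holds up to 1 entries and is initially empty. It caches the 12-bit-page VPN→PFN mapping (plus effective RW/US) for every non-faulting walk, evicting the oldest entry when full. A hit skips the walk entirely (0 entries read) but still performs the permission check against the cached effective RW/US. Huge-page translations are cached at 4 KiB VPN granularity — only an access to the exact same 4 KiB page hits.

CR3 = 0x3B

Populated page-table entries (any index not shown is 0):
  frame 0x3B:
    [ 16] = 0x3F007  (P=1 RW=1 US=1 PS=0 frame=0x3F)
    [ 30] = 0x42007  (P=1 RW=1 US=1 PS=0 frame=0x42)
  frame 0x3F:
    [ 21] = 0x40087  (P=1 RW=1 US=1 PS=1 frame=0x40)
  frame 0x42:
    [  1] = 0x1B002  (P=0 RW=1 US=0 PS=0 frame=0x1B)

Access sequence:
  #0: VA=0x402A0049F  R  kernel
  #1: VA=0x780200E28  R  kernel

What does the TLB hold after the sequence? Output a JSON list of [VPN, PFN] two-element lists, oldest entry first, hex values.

Per-access translation:
#0 VA=0x402A0049F (r,kernel):
  L0: frame=0x3B idx=16 entry=0x3F007 [P=1 RW=1 US=1 PS=0]
  L1: frame=0x3F idx=21 entry=0x40087 [P=1 RW=1 US=1 PS=1]
  → PA=0x4049F (huge @L1)  (2 entries read)
#1 VA=0x780200E28 (r,kernel):
  L0: frame=0x3B idx=30 entry=0x42007 [P=1 RW=1 US=1 PS=0]
  L1: frame=0x42 idx=1 entry=0x1B002 [P=0 RW=1 US=0 PS=0]
  ✗ PAGE_NOT_PRESENT  [2 reads]

TLB: [["0x402A00", "0x40"]]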